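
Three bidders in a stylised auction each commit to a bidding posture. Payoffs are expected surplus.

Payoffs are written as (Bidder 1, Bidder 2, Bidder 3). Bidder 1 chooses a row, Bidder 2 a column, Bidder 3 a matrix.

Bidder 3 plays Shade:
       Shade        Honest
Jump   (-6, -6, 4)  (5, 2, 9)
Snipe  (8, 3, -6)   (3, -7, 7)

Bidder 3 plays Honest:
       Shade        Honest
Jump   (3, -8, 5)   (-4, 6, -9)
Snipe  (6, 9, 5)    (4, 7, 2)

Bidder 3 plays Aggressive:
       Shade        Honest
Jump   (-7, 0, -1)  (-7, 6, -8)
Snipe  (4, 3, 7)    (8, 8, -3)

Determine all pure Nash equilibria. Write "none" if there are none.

Pure NE: (Jump, Honest, Shade)

(Jump, Shade, Shade): Bidder 1 can switch to Snipe (-6 → 8). Not NE.
(Jump, Shade, Honest): Bidder 1 can switch to Snipe (3 → 6). Not NE.
(Jump, Shade, Aggressive): Bidder 1 can switch to Snipe (-7 → 4). Not NE.
(Jump, Honest, Shade): Bidder 1 gets 5, best alternative 3; Bidder 2 gets 2, best alternative -6; Bidder 3 gets 9, best alternative -8. No profitable deviation — NE.
(Jump, Honest, Honest): Bidder 1 can switch to Snipe (-4 → 4). Not NE.
(Jump, Honest, Aggressive): Bidder 1 can switch to Snipe (-7 → 8). Not NE.
(Snipe, Shade, Shade): Bidder 3 can switch to Honest (-6 → 5). Not NE.
(Snipe, Shade, Honest): Bidder 3 can switch to Aggressive (5 → 7). Not NE.
(Snipe, Shade, Aggressive): Bidder 2 can switch to Honest (3 → 8). Not NE.
(The remaining 3 profiles each have a profitable deviation by the same check.)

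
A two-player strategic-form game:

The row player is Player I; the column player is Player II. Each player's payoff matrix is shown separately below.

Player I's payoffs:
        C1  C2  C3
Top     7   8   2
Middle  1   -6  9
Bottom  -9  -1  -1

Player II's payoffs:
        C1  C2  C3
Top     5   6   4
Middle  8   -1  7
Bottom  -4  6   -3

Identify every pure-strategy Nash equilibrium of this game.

Player I against C1: payoffs 7, 1, -9 → best response Top.
Player I against C2: payoffs 8, -6, -1 → best response Top.
Player I against C3: payoffs 2, 9, -1 → best response Middle.
Player II against Top: payoffs 5, 6, 4 → best response C2.
Player II against Middle: payoffs 8, -1, 7 → best response C1.
Player II against Bottom: payoffs -4, 6, -3 → best response C2.
Mutual best responses: (Top, C2).

Pure NE: (Top, C2)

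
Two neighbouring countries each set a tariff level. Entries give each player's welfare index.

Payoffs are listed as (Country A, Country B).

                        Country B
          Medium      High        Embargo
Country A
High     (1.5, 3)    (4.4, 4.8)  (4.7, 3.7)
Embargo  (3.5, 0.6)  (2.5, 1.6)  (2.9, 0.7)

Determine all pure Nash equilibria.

The unique pure-strategy Nash equilibrium is (High, High).

Country A against Medium: payoffs 1.5, 3.5 → best response Embargo.
Country A against High: payoffs 4.4, 2.5 → best response High.
Country A against Embargo: payoffs 4.7, 2.9 → best response High.
Country B against High: payoffs 3, 4.8, 3.7 → best response High.
Country B against Embargo: payoffs 0.6, 1.6, 0.7 → best response High.
Mutual best responses: (High, High).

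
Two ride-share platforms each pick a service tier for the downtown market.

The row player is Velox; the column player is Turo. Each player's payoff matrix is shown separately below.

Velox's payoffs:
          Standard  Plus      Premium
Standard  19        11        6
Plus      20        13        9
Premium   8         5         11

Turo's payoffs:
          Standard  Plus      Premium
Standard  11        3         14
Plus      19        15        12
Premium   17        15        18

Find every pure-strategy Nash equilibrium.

For each player, find the best response to each opponent profile; mutual best responses are the pure NE.
Velox against Standard: payoffs 19, 20, 8 → best response Plus.
Velox against Plus: payoffs 11, 13, 5 → best response Plus.
Velox against Premium: payoffs 6, 9, 11 → best response Premium.
Turo against Standard: payoffs 11, 3, 14 → best response Premium.
Turo against Plus: payoffs 19, 15, 12 → best response Standard.
Turo against Premium: payoffs 17, 15, 18 → best response Premium.
Mutual best responses: (Plus, Standard); (Premium, Premium).

Pure-strategy Nash equilibria: (Plus, Standard), (Premium, Premium)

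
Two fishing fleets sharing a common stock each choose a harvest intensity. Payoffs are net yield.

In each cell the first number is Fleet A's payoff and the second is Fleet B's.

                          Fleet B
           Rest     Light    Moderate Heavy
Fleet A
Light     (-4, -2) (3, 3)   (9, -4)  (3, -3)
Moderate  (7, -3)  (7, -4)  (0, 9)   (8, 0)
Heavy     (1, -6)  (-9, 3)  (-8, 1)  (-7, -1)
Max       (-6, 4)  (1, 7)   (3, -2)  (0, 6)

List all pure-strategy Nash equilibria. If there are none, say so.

No pure-strategy Nash equilibrium.

(Light, Rest): Fleet A can switch to Moderate (-4 → 7). Not NE.
(Light, Light): Fleet A can switch to Moderate (3 → 7). Not NE.
(Light, Moderate): Fleet B can switch to Rest (-4 → -2). Not NE.
(Light, Heavy): Fleet A can switch to Moderate (3 → 8). Not NE.
(Moderate, Rest): Fleet B can switch to Moderate (-3 → 9). Not NE.
(Moderate, Light): Fleet B can switch to Rest (-4 → -3). Not NE.
(Moderate, Moderate): Fleet A can switch to Light (0 → 9). Not NE.
(Moderate, Heavy): Fleet B can switch to Moderate (0 → 9). Not NE.
(Heavy, Rest): Fleet A can switch to Moderate (1 → 7). Not NE.
(Heavy, Light): Fleet A can switch to Light (-9 → 3). Not NE.
(Heavy, Moderate): Fleet A can switch to Light (-8 → 9). Not NE.
(Heavy, Heavy): Fleet A can switch to Light (-7 → 3). Not NE.
(The remaining 4 profiles each have a profitable deviation by the same check.)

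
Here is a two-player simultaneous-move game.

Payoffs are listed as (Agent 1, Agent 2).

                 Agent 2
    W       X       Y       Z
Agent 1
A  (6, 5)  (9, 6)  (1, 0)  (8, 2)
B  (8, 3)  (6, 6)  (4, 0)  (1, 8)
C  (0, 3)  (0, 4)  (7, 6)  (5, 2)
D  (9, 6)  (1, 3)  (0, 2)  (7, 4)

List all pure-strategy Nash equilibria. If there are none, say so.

(A, X) and (C, Y) and (D, W)

Agent 1 against W: payoffs 6, 8, 0, 9 → best response D.
Agent 1 against X: payoffs 9, 6, 0, 1 → best response A.
Agent 1 against Y: payoffs 1, 4, 7, 0 → best response C.
Agent 1 against Z: payoffs 8, 1, 5, 7 → best response A.
Agent 2 against A: payoffs 5, 6, 0, 2 → best response X.
Agent 2 against B: payoffs 3, 6, 0, 8 → best response Z.
Agent 2 against C: payoffs 3, 4, 6, 2 → best response Y.
Agent 2 against D: payoffs 6, 3, 2, 4 → best response W.
Mutual best responses: (A, X); (C, Y); (D, W).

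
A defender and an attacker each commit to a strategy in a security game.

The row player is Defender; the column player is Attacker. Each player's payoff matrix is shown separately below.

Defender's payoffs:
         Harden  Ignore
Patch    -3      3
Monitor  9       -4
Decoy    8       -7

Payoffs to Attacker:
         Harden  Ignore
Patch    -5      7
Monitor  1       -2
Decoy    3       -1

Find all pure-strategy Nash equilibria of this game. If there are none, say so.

Defender against Harden: payoffs -3, 9, 8 → best response Monitor.
Defender against Ignore: payoffs 3, -4, -7 → best response Patch.
Attacker against Patch: payoffs -5, 7 → best response Ignore.
Attacker against Monitor: payoffs 1, -2 → best response Harden.
Attacker against Decoy: payoffs 3, -1 → best response Harden.
Mutual best responses: (Patch, Ignore); (Monitor, Harden).

(Patch, Ignore) and (Monitor, Harden)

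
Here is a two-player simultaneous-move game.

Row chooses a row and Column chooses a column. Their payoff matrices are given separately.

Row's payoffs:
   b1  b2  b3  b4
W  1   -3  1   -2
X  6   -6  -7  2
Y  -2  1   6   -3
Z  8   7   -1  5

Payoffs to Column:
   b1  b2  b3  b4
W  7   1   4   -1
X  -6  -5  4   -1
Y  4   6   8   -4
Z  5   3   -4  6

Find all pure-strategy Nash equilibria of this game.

The pure Nash equilibria are (Y, b3); (Z, b4).

For each player, find the best response to each opponent profile; mutual best responses are the pure NE.
Row against b1: payoffs 1, 6, -2, 8 → best response Z.
Row against b2: payoffs -3, -6, 1, 7 → best response Z.
Row against b3: payoffs 1, -7, 6, -1 → best response Y.
Row against b4: payoffs -2, 2, -3, 5 → best response Z.
Column against W: payoffs 7, 1, 4, -1 → best response b1.
Column against X: payoffs -6, -5, 4, -1 → best response b3.
Column against Y: payoffs 4, 6, 8, -4 → best response b3.
Column against Z: payoffs 5, 3, -4, 6 → best response b4.
Mutual best responses: (Y, b3); (Z, b4).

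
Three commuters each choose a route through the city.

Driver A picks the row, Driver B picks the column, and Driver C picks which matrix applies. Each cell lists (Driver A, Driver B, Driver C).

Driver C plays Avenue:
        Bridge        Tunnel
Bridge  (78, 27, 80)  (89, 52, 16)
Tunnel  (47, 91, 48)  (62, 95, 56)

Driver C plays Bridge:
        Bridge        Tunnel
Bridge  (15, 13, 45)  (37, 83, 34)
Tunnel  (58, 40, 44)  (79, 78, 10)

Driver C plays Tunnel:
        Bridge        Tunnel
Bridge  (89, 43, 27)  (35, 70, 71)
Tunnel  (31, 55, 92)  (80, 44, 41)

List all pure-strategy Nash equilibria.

No pure-strategy Nash equilibrium.

Driver A against (Bridge, Avenue): payoffs 78, 47 → best response Bridge.
Driver A against (Bridge, Bridge): payoffs 15, 58 → best response Tunnel.
Driver A against (Bridge, Tunnel): payoffs 89, 31 → best response Bridge.
Driver A against (Tunnel, Avenue): payoffs 89, 62 → best response Bridge.
Driver A against (Tunnel, Bridge): payoffs 37, 79 → best response Tunnel.
Driver A against (Tunnel, Tunnel): payoffs 35, 80 → best response Tunnel.
Driver B against (Bridge, Avenue): payoffs 27, 52 → best response Tunnel.
Driver B against (Bridge, Bridge): payoffs 13, 83 → best response Tunnel.
Driver B against (Bridge, Tunnel): payoffs 43, 70 → best response Tunnel.
Driver B against (Tunnel, Avenue): payoffs 91, 95 → best response Tunnel.
Driver B against (Tunnel, Bridge): payoffs 40, 78 → best response Tunnel.
Driver B against (Tunnel, Tunnel): payoffs 55, 44 → best response Bridge.
Driver C against (Bridge, Bridge): payoffs 80, 45, 27 → best response Avenue.
Driver C against (Bridge, Tunnel): payoffs 16, 34, 71 → best response Tunnel.
Driver C against (Tunnel, Bridge): payoffs 48, 44, 92 → best response Tunnel.
Driver C against (Tunnel, Tunnel): payoffs 56, 10, 41 → best response Avenue.
No profile is a mutual best response for all players.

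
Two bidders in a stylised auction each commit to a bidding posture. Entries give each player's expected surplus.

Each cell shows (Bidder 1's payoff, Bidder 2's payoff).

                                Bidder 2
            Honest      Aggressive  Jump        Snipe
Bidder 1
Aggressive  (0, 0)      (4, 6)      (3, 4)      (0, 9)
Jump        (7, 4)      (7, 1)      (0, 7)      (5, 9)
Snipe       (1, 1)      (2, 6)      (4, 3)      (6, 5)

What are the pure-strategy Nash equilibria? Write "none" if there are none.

There is no pure-strategy Nash equilibrium.

Bidder 1 against Honest: payoffs 0, 7, 1 → best response Jump.
Bidder 1 against Aggressive: payoffs 4, 7, 2 → best response Jump.
Bidder 1 against Jump: payoffs 3, 0, 4 → best response Snipe.
Bidder 1 against Snipe: payoffs 0, 5, 6 → best response Snipe.
Bidder 2 against Aggressive: payoffs 0, 6, 4, 9 → best response Snipe.
Bidder 2 against Jump: payoffs 4, 1, 7, 9 → best response Snipe.
Bidder 2 against Snipe: payoffs 1, 6, 3, 5 → best response Aggressive.
No profile is a mutual best response for all players.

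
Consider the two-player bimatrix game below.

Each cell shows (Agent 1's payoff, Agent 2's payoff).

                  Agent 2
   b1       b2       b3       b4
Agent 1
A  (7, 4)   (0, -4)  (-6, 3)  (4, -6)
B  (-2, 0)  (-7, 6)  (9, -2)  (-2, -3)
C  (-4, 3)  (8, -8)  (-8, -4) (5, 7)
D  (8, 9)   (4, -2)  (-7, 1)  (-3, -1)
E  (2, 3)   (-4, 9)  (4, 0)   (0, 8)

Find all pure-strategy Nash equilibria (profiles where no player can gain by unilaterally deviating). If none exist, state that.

Agent 1 against b1: payoffs 7, -2, -4, 8, 2 → best response D.
Agent 1 against b2: payoffs 0, -7, 8, 4, -4 → best response C.
Agent 1 against b3: payoffs -6, 9, -8, -7, 4 → best response B.
Agent 1 against b4: payoffs 4, -2, 5, -3, 0 → best response C.
Agent 2 against A: payoffs 4, -4, 3, -6 → best response b1.
Agent 2 against B: payoffs 0, 6, -2, -3 → best response b2.
Agent 2 against C: payoffs 3, -8, -4, 7 → best response b4.
Agent 2 against D: payoffs 9, -2, 1, -1 → best response b1.
Agent 2 against E: payoffs 3, 9, 0, 8 → best response b2.
Mutual best responses: (C, b4); (D, b1).

Pure-strategy Nash equilibria: (C, b4) and (D, b1)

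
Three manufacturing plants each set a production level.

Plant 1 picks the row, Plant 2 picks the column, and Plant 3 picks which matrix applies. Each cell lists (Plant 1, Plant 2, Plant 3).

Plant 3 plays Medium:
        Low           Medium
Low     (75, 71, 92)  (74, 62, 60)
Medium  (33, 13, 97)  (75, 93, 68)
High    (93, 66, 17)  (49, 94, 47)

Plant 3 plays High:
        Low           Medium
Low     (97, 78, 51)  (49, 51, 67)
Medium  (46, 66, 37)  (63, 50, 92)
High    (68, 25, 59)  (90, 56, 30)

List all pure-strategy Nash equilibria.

There is no pure-strategy Nash equilibrium.

For each strategy profile, look for a profitable unilateral deviation.
(Low, Low, Medium): Plant 1 can switch to High (75 → 93). Not NE.
(Low, Low, High): Plant 3 can switch to Medium (51 → 92). Not NE.
(Low, Medium, Medium): Plant 1 can switch to Medium (74 → 75). Not NE.
(Low, Medium, High): Plant 1 can switch to Medium (49 → 63). Not NE.
(Medium, Low, Medium): Plant 1 can switch to Low (33 → 75). Not NE.
(Medium, Low, High): Plant 1 can switch to Low (46 → 97). Not NE.
(The remaining 6 profiles each have a profitable deviation by the same check.)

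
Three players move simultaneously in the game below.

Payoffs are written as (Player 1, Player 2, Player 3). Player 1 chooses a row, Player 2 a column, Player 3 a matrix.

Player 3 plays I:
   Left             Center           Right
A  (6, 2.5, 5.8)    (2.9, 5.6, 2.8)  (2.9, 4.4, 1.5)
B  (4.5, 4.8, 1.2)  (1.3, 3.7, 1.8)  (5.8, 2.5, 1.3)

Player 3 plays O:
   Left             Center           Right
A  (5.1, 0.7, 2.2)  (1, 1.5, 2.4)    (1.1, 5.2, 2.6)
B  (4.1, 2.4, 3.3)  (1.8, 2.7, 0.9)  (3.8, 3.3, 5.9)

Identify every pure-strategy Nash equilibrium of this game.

(A, Center, I) and (B, Right, O)

Player 1 against (Left, I): payoffs 6, 4.5 → best response A.
Player 1 against (Left, O): payoffs 5.1, 4.1 → best response A.
Player 1 against (Center, I): payoffs 2.9, 1.3 → best response A.
Player 1 against (Center, O): payoffs 1, 1.8 → best response B.
Player 1 against (Right, I): payoffs 2.9, 5.8 → best response B.
Player 1 against (Right, O): payoffs 1.1, 3.8 → best response B.
Player 2 against (A, I): payoffs 2.5, 5.6, 4.4 → best response Center.
Player 2 against (A, O): payoffs 0.7, 1.5, 5.2 → best response Right.
Player 2 against (B, I): payoffs 4.8, 3.7, 2.5 → best response Left.
Player 2 against (B, O): payoffs 2.4, 2.7, 3.3 → best response Right.
Player 3 against (A, Left): payoffs 5.8, 2.2 → best response I.
Player 3 against (A, Center): payoffs 2.8, 2.4 → best response I.
Player 3 against (A, Right): payoffs 1.5, 2.6 → best response O.
Player 3 against (B, Left): payoffs 1.2, 3.3 → best response O.
Player 3 against (B, Center): payoffs 1.8, 0.9 → best response I.
Player 3 against (B, Right): payoffs 1.3, 5.9 → best response O.
Mutual best responses: (A, Center, I); (B, Right, O).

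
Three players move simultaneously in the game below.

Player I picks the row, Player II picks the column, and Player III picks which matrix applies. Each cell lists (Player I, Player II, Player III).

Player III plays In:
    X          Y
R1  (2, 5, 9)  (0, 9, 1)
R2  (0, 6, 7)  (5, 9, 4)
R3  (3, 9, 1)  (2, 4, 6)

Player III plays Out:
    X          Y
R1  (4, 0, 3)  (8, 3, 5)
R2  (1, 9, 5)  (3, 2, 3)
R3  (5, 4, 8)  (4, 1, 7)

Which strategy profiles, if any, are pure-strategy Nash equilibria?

(R1, X, In): Player I can switch to R3 (2 → 3). Not NE.
(R1, X, Out): Player I can switch to R3 (4 → 5). Not NE.
(R1, Y, In): Player I can switch to R2 (0 → 5). Not NE.
(R1, Y, Out): Player I gets 8, best alternative 4; Player II gets 3, best alternative 0; Player III gets 5, best alternative 1. No profitable deviation — NE.
(R2, X, In): Player I can switch to R1 (0 → 2). Not NE.
(R2, X, Out): Player I can switch to R1 (1 → 4). Not NE.
(R2, Y, In): Player I gets 5, best alternative 2; Player II gets 9, best alternative 6; Player III gets 4, best alternative 3. No profitable deviation — NE.
(R2, Y, Out): Player I can switch to R1 (3 → 8). Not NE.
(R3, X, In): Player III can switch to Out (1 → 8). Not NE.
(R3, X, Out): Player I gets 5, best alternative 4; Player II gets 4, best alternative 1; Player III gets 8, best alternative 1. No profitable deviation — NE.
(R3, Y, In): Player I can switch to R2 (2 → 5). Not NE.
(R3, Y, Out): Player I can switch to R1 (4 → 8). Not NE.

(R1, Y, Out); (R2, Y, In); (R3, X, Out)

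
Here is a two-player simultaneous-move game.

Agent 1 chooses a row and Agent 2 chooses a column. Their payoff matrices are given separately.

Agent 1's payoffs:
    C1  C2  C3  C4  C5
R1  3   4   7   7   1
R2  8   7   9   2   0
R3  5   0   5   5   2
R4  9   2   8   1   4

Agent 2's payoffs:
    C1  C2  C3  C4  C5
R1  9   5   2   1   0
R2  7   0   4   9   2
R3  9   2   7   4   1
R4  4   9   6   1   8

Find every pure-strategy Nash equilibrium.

none

Agent 1 against C1: payoffs 3, 8, 5, 9 → best response R4.
Agent 1 against C2: payoffs 4, 7, 0, 2 → best response R2.
Agent 1 against C3: payoffs 7, 9, 5, 8 → best response R2.
Agent 1 against C4: payoffs 7, 2, 5, 1 → best response R1.
Agent 1 against C5: payoffs 1, 0, 2, 4 → best response R4.
Agent 2 against R1: payoffs 9, 5, 2, 1, 0 → best response C1.
Agent 2 against R2: payoffs 7, 0, 4, 9, 2 → best response C4.
Agent 2 against R3: payoffs 9, 2, 7, 4, 1 → best response C1.
Agent 2 against R4: payoffs 4, 9, 6, 1, 8 → best response C2.
No profile is a mutual best response for all players.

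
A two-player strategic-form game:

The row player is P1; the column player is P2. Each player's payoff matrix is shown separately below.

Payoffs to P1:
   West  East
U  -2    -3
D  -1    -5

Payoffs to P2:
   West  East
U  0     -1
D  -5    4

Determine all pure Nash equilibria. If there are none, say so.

Check each profile: it is a Nash equilibrium iff no player can strictly gain by switching unilaterally.
(U, West): P1 can switch to D (-2 → -1). Not NE.
(U, East): P2 can switch to West (-1 → 0). Not NE.
(D, West): P2 can switch to East (-5 → 4). Not NE.
(D, East): P1 can switch to U (-5 → -3). Not NE.

This game has no pure Nash equilibrium.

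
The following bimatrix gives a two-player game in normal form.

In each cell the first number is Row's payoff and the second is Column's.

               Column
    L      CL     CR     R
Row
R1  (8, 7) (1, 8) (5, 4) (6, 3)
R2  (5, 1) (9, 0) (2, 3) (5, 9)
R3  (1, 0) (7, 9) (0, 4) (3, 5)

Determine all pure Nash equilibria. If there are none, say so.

Row against L: payoffs 8, 5, 1 → best response R1.
Row against CL: payoffs 1, 9, 7 → best response R2.
Row against CR: payoffs 5, 2, 0 → best response R1.
Row against R: payoffs 6, 5, 3 → best response R1.
Column against R1: payoffs 7, 8, 4, 3 → best response CL.
Column against R2: payoffs 1, 0, 3, 9 → best response R.
Column against R3: payoffs 0, 9, 4, 5 → best response CL.
No profile is a mutual best response for all players.

none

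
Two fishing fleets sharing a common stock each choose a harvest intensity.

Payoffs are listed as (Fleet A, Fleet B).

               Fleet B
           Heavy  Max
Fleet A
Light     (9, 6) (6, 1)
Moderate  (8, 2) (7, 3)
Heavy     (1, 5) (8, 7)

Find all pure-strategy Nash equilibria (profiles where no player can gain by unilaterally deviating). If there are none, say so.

(Light, Heavy) and (Heavy, Max)

Fleet A against Heavy: payoffs 9, 8, 1 → best response Light.
Fleet A against Max: payoffs 6, 7, 8 → best response Heavy.
Fleet B against Light: payoffs 6, 1 → best response Heavy.
Fleet B against Moderate: payoffs 2, 3 → best response Max.
Fleet B against Heavy: payoffs 5, 7 → best response Max.
Mutual best responses: (Light, Heavy); (Heavy, Max).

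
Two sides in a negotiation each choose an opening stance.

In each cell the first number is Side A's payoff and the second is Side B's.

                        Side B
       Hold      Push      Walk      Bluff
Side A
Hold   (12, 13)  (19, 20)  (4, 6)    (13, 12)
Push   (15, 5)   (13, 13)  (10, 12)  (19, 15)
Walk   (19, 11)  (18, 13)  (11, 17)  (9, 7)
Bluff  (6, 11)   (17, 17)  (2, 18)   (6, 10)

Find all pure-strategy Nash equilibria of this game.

(Hold, Hold): Side A can switch to Push (12 → 15). Not NE.
(Hold, Push): Side A gets 19, best alternative 18; Side B gets 20, best alternative 13. No profitable deviation — NE.
(Hold, Walk): Side A can switch to Push (4 → 10). Not NE.
(Hold, Bluff): Side A can switch to Push (13 → 19). Not NE.
(Push, Hold): Side A can switch to Walk (15 → 19). Not NE.
(Push, Push): Side A can switch to Hold (13 → 19). Not NE.
(Push, Walk): Side A can switch to Walk (10 → 11). Not NE.
(Push, Bluff): Side A gets 19, best alternative 13; Side B gets 15, best alternative 13. No profitable deviation — NE.
(Walk, Walk): Side A gets 11, best alternative 10; Side B gets 17, best alternative 13. No profitable deviation — NE.
(The remaining 7 profiles each have a profitable deviation by the same check.)

(Hold, Push); (Push, Bluff); (Walk, Walk)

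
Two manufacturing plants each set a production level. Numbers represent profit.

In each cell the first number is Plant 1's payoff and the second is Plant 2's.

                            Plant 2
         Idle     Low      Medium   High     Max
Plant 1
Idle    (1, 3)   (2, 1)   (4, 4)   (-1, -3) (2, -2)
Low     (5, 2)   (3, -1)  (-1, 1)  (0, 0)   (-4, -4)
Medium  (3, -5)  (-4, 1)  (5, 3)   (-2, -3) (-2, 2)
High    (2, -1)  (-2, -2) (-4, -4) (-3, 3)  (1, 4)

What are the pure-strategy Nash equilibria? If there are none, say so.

Plant 1 against Idle: payoffs 1, 5, 3, 2 → best response Low.
Plant 1 against Low: payoffs 2, 3, -4, -2 → best response Low.
Plant 1 against Medium: payoffs 4, -1, 5, -4 → best response Medium.
Plant 1 against High: payoffs -1, 0, -2, -3 → best response Low.
Plant 1 against Max: payoffs 2, -4, -2, 1 → best response Idle.
Plant 2 against Idle: payoffs 3, 1, 4, -3, -2 → best response Medium.
Plant 2 against Low: payoffs 2, -1, 1, 0, -4 → best response Idle.
Plant 2 against Medium: payoffs -5, 1, 3, -3, 2 → best response Medium.
Plant 2 against High: payoffs -1, -2, -4, 3, 4 → best response Max.
Mutual best responses: (Low, Idle); (Medium, Medium).

(Low, Idle) and (Medium, Medium)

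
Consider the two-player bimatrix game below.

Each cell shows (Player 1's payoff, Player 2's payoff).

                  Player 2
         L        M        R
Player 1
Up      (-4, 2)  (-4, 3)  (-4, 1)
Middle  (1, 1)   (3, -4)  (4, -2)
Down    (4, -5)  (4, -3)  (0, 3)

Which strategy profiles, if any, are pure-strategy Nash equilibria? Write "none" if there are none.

(Up, L): Player 1 can switch to Middle (-4 → 1). Not NE.
(Up, M): Player 1 can switch to Middle (-4 → 3). Not NE.
(Up, R): Player 1 can switch to Middle (-4 → 4). Not NE.
(Middle, L): Player 1 can switch to Down (1 → 4). Not NE.
(Middle, M): Player 1 can switch to Down (3 → 4). Not NE.
(Middle, R): Player 2 can switch to L (-2 → 1). Not NE.
(Down, L): Player 2 can switch to M (-5 → -3). Not NE.
(Down, M): Player 2 can switch to R (-3 → 3). Not NE.
(The remaining 1 profile has a profitable deviation by the same check.)

none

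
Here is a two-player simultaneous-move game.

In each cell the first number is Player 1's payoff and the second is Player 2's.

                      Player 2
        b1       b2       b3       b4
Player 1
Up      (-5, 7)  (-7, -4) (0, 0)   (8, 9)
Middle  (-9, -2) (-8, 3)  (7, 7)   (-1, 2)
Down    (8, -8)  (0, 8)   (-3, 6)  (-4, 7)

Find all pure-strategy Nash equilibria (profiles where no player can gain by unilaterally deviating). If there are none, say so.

Pure-strategy Nash equilibria: (Up, b4); (Middle, b3); (Down, b2)

Player 1 against b1: payoffs -5, -9, 8 → best response Down.
Player 1 against b2: payoffs -7, -8, 0 → best response Down.
Player 1 against b3: payoffs 0, 7, -3 → best response Middle.
Player 1 against b4: payoffs 8, -1, -4 → best response Up.
Player 2 against Up: payoffs 7, -4, 0, 9 → best response b4.
Player 2 against Middle: payoffs -2, 3, 7, 2 → best response b3.
Player 2 against Down: payoffs -8, 8, 6, 7 → best response b2.
Mutual best responses: (Up, b4); (Middle, b3); (Down, b2).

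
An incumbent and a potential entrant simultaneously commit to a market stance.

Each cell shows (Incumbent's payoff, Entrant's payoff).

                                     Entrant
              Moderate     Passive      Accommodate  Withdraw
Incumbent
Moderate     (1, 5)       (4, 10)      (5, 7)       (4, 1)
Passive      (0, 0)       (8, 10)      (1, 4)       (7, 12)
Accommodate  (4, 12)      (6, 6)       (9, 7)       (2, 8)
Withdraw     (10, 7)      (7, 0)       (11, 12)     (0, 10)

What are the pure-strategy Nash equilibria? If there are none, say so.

Incumbent against Moderate: payoffs 1, 0, 4, 10 → best response Withdraw.
Incumbent against Passive: payoffs 4, 8, 6, 7 → best response Passive.
Incumbent against Accommodate: payoffs 5, 1, 9, 11 → best response Withdraw.
Incumbent against Withdraw: payoffs 4, 7, 2, 0 → best response Passive.
Entrant against Moderate: payoffs 5, 10, 7, 1 → best response Passive.
Entrant against Passive: payoffs 0, 10, 4, 12 → best response Withdraw.
Entrant against Accommodate: payoffs 12, 6, 7, 8 → best response Moderate.
Entrant against Withdraw: payoffs 7, 0, 12, 10 → best response Accommodate.
Mutual best responses: (Passive, Withdraw); (Withdraw, Accommodate).

(Passive, Withdraw) and (Withdraw, Accommodate)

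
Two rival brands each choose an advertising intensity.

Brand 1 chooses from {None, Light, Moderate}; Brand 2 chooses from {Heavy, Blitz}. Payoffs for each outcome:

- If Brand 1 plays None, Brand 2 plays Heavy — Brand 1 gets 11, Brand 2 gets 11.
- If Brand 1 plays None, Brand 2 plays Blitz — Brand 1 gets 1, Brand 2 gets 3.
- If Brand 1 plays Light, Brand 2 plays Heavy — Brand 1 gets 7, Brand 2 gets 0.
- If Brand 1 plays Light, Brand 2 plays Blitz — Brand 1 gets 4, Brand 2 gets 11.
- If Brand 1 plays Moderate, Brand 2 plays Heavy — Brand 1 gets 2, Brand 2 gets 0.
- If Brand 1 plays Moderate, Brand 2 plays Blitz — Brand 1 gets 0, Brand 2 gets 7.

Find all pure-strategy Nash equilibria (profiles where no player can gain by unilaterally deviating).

(None, Heavy), (Light, Blitz)

Brand 1 against Heavy: payoffs 11, 7, 2 → best response None.
Brand 1 against Blitz: payoffs 1, 4, 0 → best response Light.
Brand 2 against None: payoffs 11, 3 → best response Heavy.
Brand 2 against Light: payoffs 0, 11 → best response Blitz.
Brand 2 against Moderate: payoffs 0, 7 → best response Blitz.
Mutual best responses: (None, Heavy); (Light, Blitz).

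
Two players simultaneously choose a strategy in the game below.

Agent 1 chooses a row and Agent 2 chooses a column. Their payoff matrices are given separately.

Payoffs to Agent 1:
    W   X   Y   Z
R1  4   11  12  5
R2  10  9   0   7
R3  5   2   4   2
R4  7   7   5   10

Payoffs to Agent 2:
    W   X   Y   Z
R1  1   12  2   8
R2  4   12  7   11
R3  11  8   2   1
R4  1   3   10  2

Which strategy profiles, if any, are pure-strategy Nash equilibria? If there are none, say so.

(R1, X)

(R1, W): Agent 1 can switch to R2 (4 → 10). Not NE.
(R1, X): Agent 1 gets 11, best alternative 9; Agent 2 gets 12, best alternative 8. No profitable deviation — NE.
(R1, Y): Agent 2 can switch to X (2 → 12). Not NE.
(R1, Z): Agent 1 can switch to R2 (5 → 7). Not NE.
(R2, W): Agent 2 can switch to X (4 → 12). Not NE.
(R2, X): Agent 1 can switch to R1 (9 → 11). Not NE.
(R2, Y): Agent 1 can switch to R1 (0 → 12). Not NE.
(The remaining 9 profiles each have a profitable deviation by the same check.)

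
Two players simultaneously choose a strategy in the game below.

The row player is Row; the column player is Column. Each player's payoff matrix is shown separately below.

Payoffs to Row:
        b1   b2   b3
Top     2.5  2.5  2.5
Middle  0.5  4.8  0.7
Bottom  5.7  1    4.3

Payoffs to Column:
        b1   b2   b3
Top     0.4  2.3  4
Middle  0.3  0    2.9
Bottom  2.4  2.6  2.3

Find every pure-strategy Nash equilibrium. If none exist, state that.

Row against b1: payoffs 2.5, 0.5, 5.7 → best response Bottom.
Row against b2: payoffs 2.5, 4.8, 1 → best response Middle.
Row against b3: payoffs 2.5, 0.7, 4.3 → best response Bottom.
Column against Top: payoffs 0.4, 2.3, 4 → best response b3.
Column against Middle: payoffs 0.3, 0, 2.9 → best response b3.
Column against Bottom: payoffs 2.4, 2.6, 2.3 → best response b2.
No profile is a mutual best response for all players.

none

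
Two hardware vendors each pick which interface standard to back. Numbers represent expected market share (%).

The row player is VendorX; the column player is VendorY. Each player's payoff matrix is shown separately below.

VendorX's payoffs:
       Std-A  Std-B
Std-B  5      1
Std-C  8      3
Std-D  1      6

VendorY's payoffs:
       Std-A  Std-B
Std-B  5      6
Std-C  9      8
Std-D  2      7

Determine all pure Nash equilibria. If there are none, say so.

(Std-C, Std-A); (Std-D, Std-B)

VendorX against Std-A: payoffs 5, 8, 1 → best response Std-C.
VendorX against Std-B: payoffs 1, 3, 6 → best response Std-D.
VendorY against Std-B: payoffs 5, 6 → best response Std-B.
VendorY against Std-C: payoffs 9, 8 → best response Std-A.
VendorY against Std-D: payoffs 2, 7 → best response Std-B.
Mutual best responses: (Std-C, Std-A); (Std-D, Std-B).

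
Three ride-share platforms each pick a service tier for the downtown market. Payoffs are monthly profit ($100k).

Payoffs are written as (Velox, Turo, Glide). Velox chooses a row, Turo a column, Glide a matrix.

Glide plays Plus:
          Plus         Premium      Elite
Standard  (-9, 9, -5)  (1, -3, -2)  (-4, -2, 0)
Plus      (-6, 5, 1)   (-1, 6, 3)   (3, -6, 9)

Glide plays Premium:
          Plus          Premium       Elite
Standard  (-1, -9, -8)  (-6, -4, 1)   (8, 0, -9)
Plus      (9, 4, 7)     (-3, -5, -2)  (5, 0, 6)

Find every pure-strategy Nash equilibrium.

For each player, find the best response to each opponent profile; mutual best responses are the pure NE.
Velox against (Plus, Plus): payoffs -9, -6 → best response Plus.
Velox against (Plus, Premium): payoffs -1, 9 → best response Plus.
Velox against (Premium, Plus): payoffs 1, -1 → best response Standard.
Velox against (Premium, Premium): payoffs -6, -3 → best response Plus.
Velox against (Elite, Plus): payoffs -4, 3 → best response Plus.
Velox against (Elite, Premium): payoffs 8, 5 → best response Standard.
Turo against (Standard, Plus): payoffs 9, -3, -2 → best response Plus.
Turo against (Standard, Premium): payoffs -9, -4, 0 → best response Elite.
Turo against (Plus, Plus): payoffs 5, 6, -6 → best response Premium.
Turo against (Plus, Premium): payoffs 4, -5, 0 → best response Plus.
Glide against (Standard, Plus): payoffs -5, -8 → best response Plus.
Glide against (Standard, Premium): payoffs -2, 1 → best response Premium.
Glide against (Standard, Elite): payoffs 0, -9 → best response Plus.
Glide against (Plus, Plus): payoffs 1, 7 → best response Premium.
Glide against (Plus, Premium): payoffs 3, -2 → best response Plus.
Glide against (Plus, Elite): payoffs 9, 6 → best response Plus.
Mutual best responses: (Plus, Plus, Premium).

The unique pure-strategy Nash equilibrium is (Plus, Plus, Premium).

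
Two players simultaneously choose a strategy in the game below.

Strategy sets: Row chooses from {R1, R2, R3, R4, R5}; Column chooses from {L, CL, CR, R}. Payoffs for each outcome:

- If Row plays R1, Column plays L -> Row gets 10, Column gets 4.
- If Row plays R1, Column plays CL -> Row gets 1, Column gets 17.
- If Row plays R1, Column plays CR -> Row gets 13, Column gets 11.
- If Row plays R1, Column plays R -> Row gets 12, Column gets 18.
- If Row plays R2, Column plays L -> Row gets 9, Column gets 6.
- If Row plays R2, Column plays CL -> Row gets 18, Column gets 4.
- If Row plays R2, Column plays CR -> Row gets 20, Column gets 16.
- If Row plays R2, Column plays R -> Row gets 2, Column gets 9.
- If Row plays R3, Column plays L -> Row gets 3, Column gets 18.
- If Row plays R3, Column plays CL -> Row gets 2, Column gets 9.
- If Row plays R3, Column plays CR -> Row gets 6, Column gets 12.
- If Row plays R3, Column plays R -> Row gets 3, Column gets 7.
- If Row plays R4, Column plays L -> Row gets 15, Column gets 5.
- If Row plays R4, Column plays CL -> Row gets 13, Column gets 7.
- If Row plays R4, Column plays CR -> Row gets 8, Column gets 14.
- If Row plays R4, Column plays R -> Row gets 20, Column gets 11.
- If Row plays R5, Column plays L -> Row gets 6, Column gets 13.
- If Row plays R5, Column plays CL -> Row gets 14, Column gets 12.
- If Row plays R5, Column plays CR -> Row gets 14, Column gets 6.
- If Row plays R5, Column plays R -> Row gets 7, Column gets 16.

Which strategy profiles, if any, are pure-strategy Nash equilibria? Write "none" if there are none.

Pure NE: (R2, CR)

Row against L: payoffs 10, 9, 3, 15, 6 → best response R4.
Row against CL: payoffs 1, 18, 2, 13, 14 → best response R2.
Row against CR: payoffs 13, 20, 6, 8, 14 → best response R2.
Row against R: payoffs 12, 2, 3, 20, 7 → best response R4.
Column against R1: payoffs 4, 17, 11, 18 → best response R.
Column against R2: payoffs 6, 4, 16, 9 → best response CR.
Column against R3: payoffs 18, 9, 12, 7 → best response L.
Column against R4: payoffs 5, 7, 14, 11 → best response CR.
Column against R5: payoffs 13, 12, 6, 16 → best response R.
Mutual best responses: (R2, CR).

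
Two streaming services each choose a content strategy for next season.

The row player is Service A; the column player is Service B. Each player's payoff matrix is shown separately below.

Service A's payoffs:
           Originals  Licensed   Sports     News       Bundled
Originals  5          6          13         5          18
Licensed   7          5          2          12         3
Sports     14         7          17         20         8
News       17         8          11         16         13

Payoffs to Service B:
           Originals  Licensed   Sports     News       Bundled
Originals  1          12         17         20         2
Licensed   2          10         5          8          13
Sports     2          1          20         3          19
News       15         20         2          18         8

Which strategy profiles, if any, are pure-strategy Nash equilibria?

The pure Nash equilibria are (Sports, Sports); (News, Licensed).

For each strategy profile, look for a profitable unilateral deviation.
(Originals, Originals): Service A can switch to Licensed (5 → 7). Not NE.
(Originals, Licensed): Service A can switch to Sports (6 → 7). Not NE.
(Originals, Sports): Service A can switch to Sports (13 → 17). Not NE.
(Originals, News): Service A can switch to Licensed (5 → 12). Not NE.
(Originals, Bundled): Service B can switch to Licensed (2 → 12). Not NE.
(Licensed, Originals): Service A can switch to Sports (7 → 14). Not NE.
(Licensed, Licensed): Service A can switch to Originals (5 → 6). Not NE.
(Licensed, Sports): Service A can switch to Originals (2 → 13). Not NE.
(Sports, Sports): Service A gets 17, best alternative 13; Service B gets 20, best alternative 19. No profitable deviation — NE.
(News, Licensed): Service A gets 8, best alternative 7; Service B gets 20, best alternative 18. No profitable deviation — NE.
(The remaining 10 profiles each have a profitable deviation by the same check.)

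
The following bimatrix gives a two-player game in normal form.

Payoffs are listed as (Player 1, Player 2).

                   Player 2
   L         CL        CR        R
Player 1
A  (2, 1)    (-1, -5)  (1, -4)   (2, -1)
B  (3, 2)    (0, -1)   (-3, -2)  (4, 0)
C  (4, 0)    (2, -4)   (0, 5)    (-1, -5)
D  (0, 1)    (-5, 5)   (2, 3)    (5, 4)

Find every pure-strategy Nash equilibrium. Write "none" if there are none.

Mark each player's best response to every combination of opponents' strategies; a profile where every player is best-responding is a pure Nash equilibrium.
Player 1 against L: payoffs 2, 3, 4, 0 → best response C.
Player 1 against CL: payoffs -1, 0, 2, -5 → best response C.
Player 1 against CR: payoffs 1, -3, 0, 2 → best response D.
Player 1 against R: payoffs 2, 4, -1, 5 → best response D.
Player 2 against A: payoffs 1, -5, -4, -1 → best response L.
Player 2 against B: payoffs 2, -1, -2, 0 → best response L.
Player 2 against C: payoffs 0, -4, 5, -5 → best response CR.
Player 2 against D: payoffs 1, 5, 3, 4 → best response CL.
No profile is a mutual best response for all players.

This game has no pure Nash equilibrium.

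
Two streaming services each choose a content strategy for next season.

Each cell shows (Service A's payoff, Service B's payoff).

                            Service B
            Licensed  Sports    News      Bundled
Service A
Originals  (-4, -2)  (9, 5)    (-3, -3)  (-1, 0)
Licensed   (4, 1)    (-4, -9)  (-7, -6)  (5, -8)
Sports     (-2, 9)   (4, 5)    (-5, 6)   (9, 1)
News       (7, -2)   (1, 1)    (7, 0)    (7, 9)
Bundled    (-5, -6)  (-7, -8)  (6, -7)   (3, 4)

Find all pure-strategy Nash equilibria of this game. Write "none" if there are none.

Pure NE: (Originals, Sports)

(Originals, Licensed): Service A can switch to Licensed (-4 → 4). Not NE.
(Originals, Sports): Service A gets 9, best alternative 4; Service B gets 5, best alternative 0. No profitable deviation — NE.
(Originals, News): Service A can switch to News (-3 → 7). Not NE.
(Originals, Bundled): Service A can switch to Licensed (-1 → 5). Not NE.
(Licensed, Licensed): Service A can switch to News (4 → 7). Not NE.
(Licensed, Sports): Service A can switch to Originals (-4 → 9). Not NE.
(Licensed, News): Service A can switch to Originals (-7 → -3). Not NE.
(Licensed, Bundled): Service A can switch to Sports (5 → 9). Not NE.
(Sports, Licensed): Service A can switch to Licensed (-2 → 4). Not NE.
(Sports, Sports): Service A can switch to Originals (4 → 9). Not NE.
(Sports, News): Service A can switch to Originals (-5 → -3). Not NE.
(The remaining 9 profiles each have a profitable deviation by the same check.)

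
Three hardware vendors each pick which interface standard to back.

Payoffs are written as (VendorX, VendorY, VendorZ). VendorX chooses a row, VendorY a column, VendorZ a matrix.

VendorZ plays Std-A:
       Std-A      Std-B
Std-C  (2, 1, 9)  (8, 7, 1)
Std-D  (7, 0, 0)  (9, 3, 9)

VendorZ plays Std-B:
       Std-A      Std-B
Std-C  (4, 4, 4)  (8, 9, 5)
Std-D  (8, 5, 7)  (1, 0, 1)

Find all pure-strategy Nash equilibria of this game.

VendorX against (Std-A, Std-A): payoffs 2, 7 → best response Std-D.
VendorX against (Std-A, Std-B): payoffs 4, 8 → best response Std-D.
VendorX against (Std-B, Std-A): payoffs 8, 9 → best response Std-D.
VendorX against (Std-B, Std-B): payoffs 8, 1 → best response Std-C.
VendorY against (Std-C, Std-A): payoffs 1, 7 → best response Std-B.
VendorY against (Std-C, Std-B): payoffs 4, 9 → best response Std-B.
VendorY against (Std-D, Std-A): payoffs 0, 3 → best response Std-B.
VendorY against (Std-D, Std-B): payoffs 5, 0 → best response Std-A.
VendorZ against (Std-C, Std-A): payoffs 9, 4 → best response Std-A.
VendorZ against (Std-C, Std-B): payoffs 1, 5 → best response Std-B.
VendorZ against (Std-D, Std-A): payoffs 0, 7 → best response Std-B.
VendorZ against (Std-D, Std-B): payoffs 9, 1 → best response Std-A.
Mutual best responses: (Std-C, Std-B, Std-B); (Std-D, Std-A, Std-B); (Std-D, Std-B, Std-A).

(Std-C, Std-B, Std-B); (Std-D, Std-A, Std-B); (Std-D, Std-B, Std-A)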